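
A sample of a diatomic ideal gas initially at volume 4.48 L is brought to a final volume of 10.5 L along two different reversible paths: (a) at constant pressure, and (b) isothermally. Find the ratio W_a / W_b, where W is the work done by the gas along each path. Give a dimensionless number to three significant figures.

W_a / W_b ≈ 1.58

Path (a) isobaric: W = P₁(V₂ − V₁) → W_a/(P₁V₁) = 1.344.
Path (b) isothermal: W = P₁V₁ ln(V₂/V₁) → W_b/(P₁V₁) = 0.8518.
W_a / W_b = 1.344 / 0.8518 = 1.578.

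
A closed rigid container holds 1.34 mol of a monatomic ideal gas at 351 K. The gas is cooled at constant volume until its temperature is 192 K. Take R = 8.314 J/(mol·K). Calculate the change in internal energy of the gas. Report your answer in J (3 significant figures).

ΔU ≈ -2660 J

Constant volume ⇒ W = 0, so Q = ΔU = nCᵥΔT with Cᵥ = 3R/2 = 12.47 J/(mol·K).
ΔU = (1.34)(12.47)(192 − 351) = -2657 J.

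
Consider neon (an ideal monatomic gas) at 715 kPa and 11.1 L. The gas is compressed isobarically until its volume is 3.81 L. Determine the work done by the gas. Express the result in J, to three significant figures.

W ≈ -5210 J

Isobaric: W = P ΔV.
W = (715 kPa)(3.81 − 11.1 L) = (715)(-7.29) = -5212 J.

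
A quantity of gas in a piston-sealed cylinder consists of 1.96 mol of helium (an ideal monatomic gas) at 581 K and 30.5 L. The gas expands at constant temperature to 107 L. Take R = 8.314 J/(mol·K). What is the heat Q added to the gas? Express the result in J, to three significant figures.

Isothermal ⇒ ΔU = 0, so Q = W = nRT ln(V₂/V₁).
Q = (1.96)(8.314)(581) ln(107/30.5) = 9468 × 1.255 = 11883 J.

Q ≈ 11900 J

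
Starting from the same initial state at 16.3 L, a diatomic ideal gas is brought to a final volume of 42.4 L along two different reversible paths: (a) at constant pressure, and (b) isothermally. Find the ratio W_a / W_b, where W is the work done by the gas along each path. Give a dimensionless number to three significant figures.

Path (a) isobaric: W = P₁(V₂ − V₁) → W_a/(P₁V₁) = 1.601.
Path (b) isothermal: W = P₁V₁ ln(V₂/V₁) → W_b/(P₁V₁) = 0.956.
W_a / W_b = 1.601 / 0.956 = 1.675.

W_a / W_b ≈ 1.67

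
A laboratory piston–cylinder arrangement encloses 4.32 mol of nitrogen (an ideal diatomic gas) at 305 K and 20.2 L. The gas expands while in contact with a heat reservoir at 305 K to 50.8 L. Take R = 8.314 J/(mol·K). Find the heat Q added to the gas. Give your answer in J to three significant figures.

Q ≈ 10100 J

Isothermal ⇒ ΔU = 0, so Q = W = nRT ln(V₂/V₁).
Q = (4.32)(8.314)(305) ln(50.8/20.2) = 10955 × 0.9222 = 10102 J.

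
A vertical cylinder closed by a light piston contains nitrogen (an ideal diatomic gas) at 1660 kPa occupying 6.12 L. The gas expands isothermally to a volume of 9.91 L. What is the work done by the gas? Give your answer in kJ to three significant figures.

Isothermal: W = nRT ln(V₂/V₁) = P₁V₁ ln(V₂/V₁).
P₁V₁ = (1660 kPa)(6.12 L) = 10159 J.
W = 10159 × ln(9.91/6.12) = 10159 × 0.482
W_by_gas = 4897 J.

W ≈ 4.90 kJ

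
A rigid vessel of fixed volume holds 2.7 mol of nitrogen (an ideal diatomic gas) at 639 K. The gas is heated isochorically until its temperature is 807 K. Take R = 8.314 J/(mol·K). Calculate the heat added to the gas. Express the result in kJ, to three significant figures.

Constant volume ⇒ W = 0, so Q = ΔU = nCᵥΔT with Cᵥ = 5R/2 = 20.79 J/(mol·K).
ΔU = (2.7)(20.79)(807 − 639) = 9428 J.

Q ≈ 9.43 kJ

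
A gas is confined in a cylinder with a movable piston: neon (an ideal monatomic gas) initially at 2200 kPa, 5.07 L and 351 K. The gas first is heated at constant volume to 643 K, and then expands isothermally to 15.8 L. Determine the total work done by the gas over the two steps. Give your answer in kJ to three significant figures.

W_total ≈ 23.2 kJ

Step 1 (isochoric): W = 0 (constant volume).
After step 1: P = 4030 kPa (V unchanged).
Step 2 (isothermal): W = P₁V₁ ln(V₂/V₁) = (20433) ln(15.8/5.07) = 23226 J.
W_total = 0 + 23226 = 23226 J.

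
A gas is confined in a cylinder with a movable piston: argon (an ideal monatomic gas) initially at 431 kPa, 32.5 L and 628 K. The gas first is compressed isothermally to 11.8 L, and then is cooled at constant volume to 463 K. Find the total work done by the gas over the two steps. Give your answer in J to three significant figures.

W_total ≈ -14200 J

Step 1 (isothermal): W = P₁V₁ ln(V₂/V₁) = (14008) ln(11.8/32.5) = -14192 J.
Step 2 (isochoric): W = 0 (constant volume).
W_total = -14192 + 0 = -14192 J.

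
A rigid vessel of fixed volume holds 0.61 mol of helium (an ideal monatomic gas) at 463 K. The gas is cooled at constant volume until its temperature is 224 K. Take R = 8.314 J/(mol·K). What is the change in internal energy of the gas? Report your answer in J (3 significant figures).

ΔU ≈ -1820 J

Constant volume ⇒ W = 0, so Q = ΔU = nCᵥΔT with Cᵥ = 3R/2 = 12.47 J/(mol·K).
ΔU = (0.61)(12.47)(224 − 463) = -1818 J.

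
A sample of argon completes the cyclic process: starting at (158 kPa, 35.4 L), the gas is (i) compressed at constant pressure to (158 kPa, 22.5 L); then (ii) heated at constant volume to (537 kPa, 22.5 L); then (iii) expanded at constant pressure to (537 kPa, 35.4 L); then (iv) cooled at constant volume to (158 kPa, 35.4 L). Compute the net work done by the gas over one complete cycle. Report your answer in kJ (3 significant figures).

Constant-volume legs do no work.
W(i) = (158)(22.5 − 35.4) = -2038 J; W(iii) = (537)(35.4 − 22.5) = 6927 J.
W_net = -2038 + 6927 = 4889 J (the clockwise enclosed area).

W_net ≈ 4.89 kJ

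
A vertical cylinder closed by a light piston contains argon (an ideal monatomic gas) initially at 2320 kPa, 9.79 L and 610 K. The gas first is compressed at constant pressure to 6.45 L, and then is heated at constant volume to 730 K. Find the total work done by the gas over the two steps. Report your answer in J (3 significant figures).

W_total ≈ -7750 J

Step 1 (isobaric): W = PΔV = (2320 kPa)(6.45 − 9.79 L) = -7749 J.
Step 2 (isochoric): W = 0 (constant volume).
W_total = -7749 + 0 = -7749 J.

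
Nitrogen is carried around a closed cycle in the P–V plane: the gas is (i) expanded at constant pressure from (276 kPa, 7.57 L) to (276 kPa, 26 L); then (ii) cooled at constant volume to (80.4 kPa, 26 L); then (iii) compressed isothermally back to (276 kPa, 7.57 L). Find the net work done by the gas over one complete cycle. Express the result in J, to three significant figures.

Leg (i): W = PΔV = (276)(26 − 7.57) = 5087 J.
Leg (ii): W = 0.
Leg (iii): W = PᵢVᵢ ln(V_f/Vᵢ) = (2090) ln(7.57/26) = -2579 J.
W_net = 5087 − 2579 = 2507 J.

W_net ≈ 2510 J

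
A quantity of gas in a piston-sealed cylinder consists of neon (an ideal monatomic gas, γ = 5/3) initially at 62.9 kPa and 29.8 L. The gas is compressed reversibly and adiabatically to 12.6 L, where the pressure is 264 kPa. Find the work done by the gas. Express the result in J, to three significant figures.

Adiabatic: W = (P₁V₁ − P₂V₂)/(γ − 1) with γ = 5/3.
P₁V₁ = 1874 J, P₂V₂ = 3326 J.
W = (1874 − 3326) / 0.6667 = -2178 J.

W ≈ -2180 J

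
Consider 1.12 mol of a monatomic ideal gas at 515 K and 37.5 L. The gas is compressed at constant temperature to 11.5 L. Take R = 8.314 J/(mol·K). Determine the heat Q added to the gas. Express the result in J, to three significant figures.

Q ≈ -5670 J

Isothermal ⇒ ΔU = 0, so Q = W = nRT ln(V₂/V₁).
Q = (1.12)(8.314)(515) ln(11.5/37.5) = 4796 × -1.182 = -5668 J.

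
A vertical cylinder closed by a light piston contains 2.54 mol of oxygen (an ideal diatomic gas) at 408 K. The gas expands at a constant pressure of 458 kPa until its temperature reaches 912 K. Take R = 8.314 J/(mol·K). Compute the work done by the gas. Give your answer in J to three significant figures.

W ≈ 10600 J

Isobaric: W = P ΔV = nR ΔT.
W = (2.54)(8.314)(912 − 408) = 10643 J.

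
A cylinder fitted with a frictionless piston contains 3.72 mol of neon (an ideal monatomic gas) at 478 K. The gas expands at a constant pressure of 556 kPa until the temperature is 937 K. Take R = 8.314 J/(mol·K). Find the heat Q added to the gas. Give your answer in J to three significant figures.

Q ≈ 35500 J

Isobaric: W = nRΔT = (3.72)(8.314)(459) = 14196 J.
ΔU = nCᵥΔT with Cᵥ = 3R/2: ΔU = (3.72)(12.47)(459) = 21294 J.
Q = ΔU + W = 21294 + 14196 = 35490 J.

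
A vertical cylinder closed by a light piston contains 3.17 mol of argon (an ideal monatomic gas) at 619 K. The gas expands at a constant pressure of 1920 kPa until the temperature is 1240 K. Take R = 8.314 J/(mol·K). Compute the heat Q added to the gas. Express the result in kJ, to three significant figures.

Q ≈ 40.9 kJ

Isobaric: W = nRΔT = (3.17)(8.314)(621) = 16367 J.
ΔU = nCᵥΔT with Cᵥ = 3R/2: ΔU = (3.17)(12.47)(621) = 24550 J.
Q = ΔU + W = 24550 + 16367 = 40917 J.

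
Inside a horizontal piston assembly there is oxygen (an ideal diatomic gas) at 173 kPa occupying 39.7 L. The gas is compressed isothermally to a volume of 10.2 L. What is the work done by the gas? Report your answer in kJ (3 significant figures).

Isothermal: W = nRT ln(V₂/V₁) = P₁V₁ ln(V₂/V₁).
P₁V₁ = (173 kPa)(39.7 L) = 6868 J.
W = 6868 × ln(10.2/39.7) = 6868 × -1.359
W_by_gas = -9333 J.

W ≈ -9.33 kJ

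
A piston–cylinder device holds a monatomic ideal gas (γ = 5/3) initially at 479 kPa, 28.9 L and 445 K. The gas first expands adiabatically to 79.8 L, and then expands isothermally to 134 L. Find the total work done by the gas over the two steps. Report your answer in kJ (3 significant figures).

W_total ≈ 13.9 kJ

Step 1 (adiabatic): W = (P₁V₁ − P₂V₂)/(γ−1) = (13843 − 7033)/0.667 = 10215 J.
After step 1: P = 88.14 kPa, V = 79.8 L, T = 226.1 K.
Step 2 (isothermal): W = P₁V₁ ln(V₂/V₁) = (7033) ln(134/79.8) = 3646 J.
W_total = 10215 + 3646 = 13860 J.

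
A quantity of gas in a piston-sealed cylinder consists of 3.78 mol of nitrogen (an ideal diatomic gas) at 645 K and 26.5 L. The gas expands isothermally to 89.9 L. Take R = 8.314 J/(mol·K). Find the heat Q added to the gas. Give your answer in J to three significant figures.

Isothermal ⇒ ΔU = 0, so Q = W = nRT ln(V₂/V₁).
Q = (3.78)(8.314)(645) ln(89.9/26.5) = 20270 × 1.222 = 24761 J.

Q ≈ 24800 J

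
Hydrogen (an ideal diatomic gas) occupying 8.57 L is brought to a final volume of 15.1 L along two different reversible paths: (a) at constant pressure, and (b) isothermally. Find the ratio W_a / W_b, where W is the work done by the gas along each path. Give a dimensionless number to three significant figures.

W_a / W_b ≈ 1.35

Path (a) isobaric: W = P₁(V₂ − V₁) → W_a/(P₁V₁) = 0.762.
Path (b) isothermal: W = P₁V₁ ln(V₂/V₁) → W_b/(P₁V₁) = 0.5664.
W_a / W_b = 0.762 / 0.5664 = 1.345.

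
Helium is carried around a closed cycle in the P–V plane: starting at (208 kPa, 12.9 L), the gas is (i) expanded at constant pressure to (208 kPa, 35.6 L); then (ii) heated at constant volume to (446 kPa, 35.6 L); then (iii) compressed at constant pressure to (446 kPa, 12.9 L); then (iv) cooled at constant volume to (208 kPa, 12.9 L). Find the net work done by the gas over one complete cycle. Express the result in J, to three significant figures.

Constant-volume legs do no work.
W(i) = (208)(35.6 − 12.9) = 4722 J; W(iii) = (446)(12.9 − 35.6) = -10124 J.
W_net = 4722 − 10124 = -5403 J (the counter-clockwise enclosed area).

W_net ≈ -5400 J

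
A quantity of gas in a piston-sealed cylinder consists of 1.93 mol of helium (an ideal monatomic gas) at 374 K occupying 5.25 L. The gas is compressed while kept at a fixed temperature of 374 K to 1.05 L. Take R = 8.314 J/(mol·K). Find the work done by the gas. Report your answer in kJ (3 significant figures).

W ≈ -9.66 kJ

Isothermal: W = nRT ln(V₂/V₁).
W = (1.93)(8.314)(374) × ln(1.05/5.25)
  = 6001 × -1.609
W_by_gas = -9659 J.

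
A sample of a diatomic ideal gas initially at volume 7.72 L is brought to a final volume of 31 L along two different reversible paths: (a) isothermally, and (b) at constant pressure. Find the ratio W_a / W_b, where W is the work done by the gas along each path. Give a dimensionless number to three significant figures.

W_a / W_b ≈ 0.461

Path (a) isothermal: W = P₁V₁ ln(V₂/V₁) → W_a/(P₁V₁) = 1.39.
Path (b) isobaric: W = P₁(V₂ − V₁) → W_b/(P₁V₁) = 3.016.
W_a / W_b = 1.39 / 3.016 = 0.461.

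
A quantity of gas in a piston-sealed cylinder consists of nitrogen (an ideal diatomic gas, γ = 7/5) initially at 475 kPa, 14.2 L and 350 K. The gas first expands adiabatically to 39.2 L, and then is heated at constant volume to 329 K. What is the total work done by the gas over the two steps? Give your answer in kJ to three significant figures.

W_total ≈ 5.63 kJ

Step 1 (adiabatic): W = (P₁V₁ − P₂V₂)/(γ−1) = (6745 − 4493)/0.4 = 5629 J.
Step 2 (isochoric): W = 0 (constant volume).
W_total = 5629 + 0 = 5629 J.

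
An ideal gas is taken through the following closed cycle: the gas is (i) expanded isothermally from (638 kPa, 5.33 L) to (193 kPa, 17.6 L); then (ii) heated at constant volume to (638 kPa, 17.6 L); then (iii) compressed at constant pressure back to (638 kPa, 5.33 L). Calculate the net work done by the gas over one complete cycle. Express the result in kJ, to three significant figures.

W_net ≈ -3.77 kJ

Leg (i): W = PᵢVᵢ ln(V_f/Vᵢ) = (3401) ln(17.6/5.33) = 4062 J.
Leg (ii): W = 0.
Leg (iii): W = PΔV = (638)(5.33 − 17.6) = -7828 J.
W_net = 4062 − 7828 = -3766 J.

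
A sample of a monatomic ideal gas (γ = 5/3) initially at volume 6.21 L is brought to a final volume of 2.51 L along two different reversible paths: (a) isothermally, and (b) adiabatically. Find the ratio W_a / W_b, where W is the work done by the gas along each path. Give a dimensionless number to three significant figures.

W_a / W_b ≈ 0.728

Path (a) isothermal: W = P₁V₁ ln(V₂/V₁) → W_a/(P₁V₁) = -0.9059.
Path (b) adiabatic: W = P₁V₁(1 − (V₁/V₂)^(γ−1))/(γ−1) → W_b/(P₁V₁) = -1.244.
W_a / W_b = -0.9059 / -1.244 = 0.7283.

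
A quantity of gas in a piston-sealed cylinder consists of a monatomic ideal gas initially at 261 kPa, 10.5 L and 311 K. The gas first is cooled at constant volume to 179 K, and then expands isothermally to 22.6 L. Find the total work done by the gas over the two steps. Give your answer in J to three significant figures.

W_total ≈ 1210 J

Step 1 (isochoric): W = 0 (constant volume).
After step 1: P = 150.2 kPa (V unchanged).
Step 2 (isothermal): W = P₁V₁ ln(V₂/V₁) = (1577) ln(22.6/10.5) = 1209 J.
W_total = 0 + 1209 = 1209 J.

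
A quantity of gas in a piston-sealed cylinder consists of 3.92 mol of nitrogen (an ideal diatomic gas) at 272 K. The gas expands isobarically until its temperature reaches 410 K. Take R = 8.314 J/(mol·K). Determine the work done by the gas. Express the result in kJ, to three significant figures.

Isobaric: W = P ΔV = nR ΔT.
W = (3.92)(8.314)(410 − 272) = 4498 J.

W ≈ 4.50 kJ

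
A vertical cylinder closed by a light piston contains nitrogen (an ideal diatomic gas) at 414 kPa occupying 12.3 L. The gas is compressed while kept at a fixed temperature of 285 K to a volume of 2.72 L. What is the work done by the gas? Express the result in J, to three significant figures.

W ≈ -7680 J

Isothermal: W = nRT ln(V₂/V₁) = P₁V₁ ln(V₂/V₁).
P₁V₁ = (414 kPa)(12.3 L) = 5092 J.
W = 5092 × ln(2.72/12.3) = 5092 × -1.509
W_by_gas = -7684 J.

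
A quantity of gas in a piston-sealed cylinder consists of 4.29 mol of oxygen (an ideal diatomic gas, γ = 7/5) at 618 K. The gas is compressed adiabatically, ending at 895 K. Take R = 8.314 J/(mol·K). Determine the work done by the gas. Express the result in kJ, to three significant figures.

W ≈ -24.7 kJ

Adiabatic ⇒ Q = 0, so W_by = −ΔU = nCᵥ(T₁ − T₂).
Cᵥ = 5R/2 = 20.79 J/(mol·K).
W = (4.29)(20.79)(618 − 895) = -24699 J.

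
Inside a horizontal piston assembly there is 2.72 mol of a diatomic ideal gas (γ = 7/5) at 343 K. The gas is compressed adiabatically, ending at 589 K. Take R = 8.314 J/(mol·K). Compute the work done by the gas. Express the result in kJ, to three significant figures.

Adiabatic ⇒ Q = 0, so W_by = −ΔU = nCᵥ(T₁ − T₂).
Cᵥ = 5R/2 = 20.79 J/(mol·K).
W = (2.72)(20.79)(343 − 589) = -13908 J.

W ≈ -13.9 kJ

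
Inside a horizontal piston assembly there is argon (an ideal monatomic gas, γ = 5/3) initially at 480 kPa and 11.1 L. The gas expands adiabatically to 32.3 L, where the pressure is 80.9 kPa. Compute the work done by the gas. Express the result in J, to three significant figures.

Adiabatic: W = (P₁V₁ − P₂V₂)/(γ − 1) with γ = 5/3.
P₁V₁ = 5328 J, P₂V₂ = 2613 J.
W = (5328 − 2613) / 0.6667 = 4072 J.

W ≈ 4070 J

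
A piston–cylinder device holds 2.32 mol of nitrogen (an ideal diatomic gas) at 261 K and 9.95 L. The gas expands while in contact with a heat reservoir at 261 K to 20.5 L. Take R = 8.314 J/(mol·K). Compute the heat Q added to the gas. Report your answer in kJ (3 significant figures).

Isothermal ⇒ ΔU = 0, so Q = W = nRT ln(V₂/V₁).
Q = (2.32)(8.314)(261) ln(20.5/9.95) = 5034 × 0.7229 = 3639 J.

Q ≈ 3.64 kJ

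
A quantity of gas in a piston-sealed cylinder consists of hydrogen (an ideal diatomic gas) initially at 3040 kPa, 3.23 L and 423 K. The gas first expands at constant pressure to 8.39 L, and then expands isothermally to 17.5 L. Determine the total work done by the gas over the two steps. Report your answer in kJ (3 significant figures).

Step 1 (isobaric): W = PΔV = (3040 kPa)(8.39 − 3.23 L) = 15686 J.
After step 1: P = 3040 kPa, V = 8.39 L, T = 1099 K.
Step 2 (isothermal): W = P₁V₁ ln(V₂/V₁) = (25506) ln(17.5/8.39) = 18751 J.
W_total = 15686 + 18751 = 34437 J.

W_total ≈ 34.4 kJ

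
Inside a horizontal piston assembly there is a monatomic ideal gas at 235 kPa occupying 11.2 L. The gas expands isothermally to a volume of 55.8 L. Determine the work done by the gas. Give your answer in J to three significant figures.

Isothermal: W = nRT ln(V₂/V₁) = P₁V₁ ln(V₂/V₁).
P₁V₁ = (235 kPa)(11.2 L) = 2632 J.
W = 2632 × ln(55.8/11.2) = 2632 × 1.606
W_by_gas = 4227 J.

W ≈ 4230 J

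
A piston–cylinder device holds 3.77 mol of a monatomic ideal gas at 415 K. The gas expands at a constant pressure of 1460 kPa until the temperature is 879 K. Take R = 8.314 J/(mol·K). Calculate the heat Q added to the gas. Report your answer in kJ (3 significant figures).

Q ≈ 36.4 kJ

Isobaric: W = nRΔT = (3.77)(8.314)(464) = 14544 J.
ΔU = nCᵥΔT with Cᵥ = 3R/2: ΔU = (3.77)(12.47)(464) = 21815 J.
Q = ΔU + W = 21815 + 14544 = 36359 J.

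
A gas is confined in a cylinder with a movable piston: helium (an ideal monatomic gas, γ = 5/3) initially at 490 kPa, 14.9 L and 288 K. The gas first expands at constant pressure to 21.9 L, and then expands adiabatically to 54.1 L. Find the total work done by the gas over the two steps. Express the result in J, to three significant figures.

W_total ≈ 10700 J

Step 1 (isobaric): W = PΔV = (490 kPa)(21.9 − 14.9 L) = 3430 J.
After step 1: P = 490 kPa, V = 21.9 L, T = 423.3 K.
Step 2 (adiabatic): W = (P₁V₁ − P₂V₂)/(γ−1) = (10731 − 5872)/0.667 = 7288 J.
W_total = 3430 + 7288 = 10718 J.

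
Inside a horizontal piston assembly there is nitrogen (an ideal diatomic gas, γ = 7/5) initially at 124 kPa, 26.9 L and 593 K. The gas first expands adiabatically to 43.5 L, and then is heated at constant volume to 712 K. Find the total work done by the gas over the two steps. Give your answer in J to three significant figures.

W_total ≈ 1460 J

Step 1 (adiabatic): W = (P₁V₁ − P₂V₂)/(γ−1) = (3336 − 2752)/0.4 = 1459 J.
Step 2 (isochoric): W = 0 (constant volume).
W_total = 1459 + 0 = 1459 J.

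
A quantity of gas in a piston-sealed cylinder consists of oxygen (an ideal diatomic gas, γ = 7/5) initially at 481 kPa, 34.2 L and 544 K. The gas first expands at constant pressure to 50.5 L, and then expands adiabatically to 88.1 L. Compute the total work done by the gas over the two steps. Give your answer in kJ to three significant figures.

Step 1 (isobaric): W = PΔV = (481 kPa)(50.5 − 34.2 L) = 7840 J.
After step 1: P = 481 kPa, V = 50.5 L, T = 803.3 K.
Step 2 (adiabatic): W = (P₁V₁ − P₂V₂)/(γ−1) = (24290 − 19443)/0.4 = 12119 J.
W_total = 7840 + 12119 = 19959 J.

W_total ≈ 20.0 kJ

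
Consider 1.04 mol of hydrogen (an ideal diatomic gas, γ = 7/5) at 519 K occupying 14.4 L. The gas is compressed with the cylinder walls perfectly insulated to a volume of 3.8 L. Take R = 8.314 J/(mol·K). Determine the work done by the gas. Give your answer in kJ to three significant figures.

W ≈ -7.90 kJ

Adiabatic: TV^(γ−1) = const with γ = 7/5.
T₂ = T₁ (V₁/V₂)^(γ−1) = 519 × (14.4/3.8)^0.4 = 519 × 1.704 = 884.3 K.
W_by = nCᵥ(T₁ − T₂) = (1.04)(20.79)(519 − 884.3) = -7896 J.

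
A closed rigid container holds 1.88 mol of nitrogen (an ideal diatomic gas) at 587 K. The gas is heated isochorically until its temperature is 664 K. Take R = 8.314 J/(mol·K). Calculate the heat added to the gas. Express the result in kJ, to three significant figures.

Constant volume ⇒ W = 0, so Q = ΔU = nCᵥΔT with Cᵥ = 5R/2 = 20.79 J/(mol·K).
ΔU = (1.88)(20.79)(664 − 587) = 3009 J.

Q ≈ 3.01 kJ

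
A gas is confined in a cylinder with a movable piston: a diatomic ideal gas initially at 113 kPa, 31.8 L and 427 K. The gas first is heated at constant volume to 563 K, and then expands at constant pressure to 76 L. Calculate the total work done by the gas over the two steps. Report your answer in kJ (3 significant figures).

Step 1 (isochoric): W = 0 (constant volume).
After step 1: P = 149 kPa (V unchanged).
Step 2 (isobaric): W = PΔV = (149 kPa)(76 − 31.8 L) = 6585 J.
W_total = 0 + 6585 = 6585 J.

W_total ≈ 6.59 kJ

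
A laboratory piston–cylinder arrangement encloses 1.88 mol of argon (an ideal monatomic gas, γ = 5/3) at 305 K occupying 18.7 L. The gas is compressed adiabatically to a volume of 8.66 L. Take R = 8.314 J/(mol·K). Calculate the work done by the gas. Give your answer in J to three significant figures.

Adiabatic: TV^(γ−1) = const with γ = 5/3.
T₂ = T₁ (V₁/V₂)^(γ−1) = 305 × (18.7/8.66)^0.667 = 305 × 1.671 = 509.5 K.
W_by = nCᵥ(T₁ − T₂) = (1.88)(12.47)(305 − 509.5) = -4796 J.

W ≈ -4800 J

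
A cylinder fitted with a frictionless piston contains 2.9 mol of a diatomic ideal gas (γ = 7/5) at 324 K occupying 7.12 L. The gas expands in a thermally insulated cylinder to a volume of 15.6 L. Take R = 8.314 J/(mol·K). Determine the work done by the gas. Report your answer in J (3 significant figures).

W ≈ 5260 J

Adiabatic: TV^(γ−1) = const with γ = 7/5.
T₂ = T₁ (V₁/V₂)^(γ−1) = 324 × (7.12/15.6)^0.4 = 324 × 0.7307 = 236.7 K.
W_by = nCᵥ(T₁ − T₂) = (2.9)(20.79)(324 − 236.7) = 5259 J.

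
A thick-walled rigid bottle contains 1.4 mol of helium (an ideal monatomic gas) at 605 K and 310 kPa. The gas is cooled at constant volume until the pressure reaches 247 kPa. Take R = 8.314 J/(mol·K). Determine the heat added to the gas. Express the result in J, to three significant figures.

Constant volume ⇒ W = 0, so Q = ΔU = nCᵥΔT with Cᵥ = 3R/2 = 12.47 J/(mol·K).
At constant V, T₂/T₁ = P₂/P₁ ⇒ ΔT = T₁(P₂/P₁ − 1) = 605·(247/310 − 1) = -123 K.
ΔU = (1.4)(12.47)(-123) = -2147 J.

Q ≈ -2150 J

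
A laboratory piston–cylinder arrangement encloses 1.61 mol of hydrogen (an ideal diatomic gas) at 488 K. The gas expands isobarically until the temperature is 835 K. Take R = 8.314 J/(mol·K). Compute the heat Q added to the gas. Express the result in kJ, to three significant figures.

Q ≈ 16.3 kJ

Isobaric: W = nRΔT = (1.61)(8.314)(347) = 4645 J.
ΔU = nCᵥΔT with Cᵥ = 5R/2: ΔU = (1.61)(20.79)(347) = 11612 J.
Q = ΔU + W = 11612 + 4645 = 16257 J.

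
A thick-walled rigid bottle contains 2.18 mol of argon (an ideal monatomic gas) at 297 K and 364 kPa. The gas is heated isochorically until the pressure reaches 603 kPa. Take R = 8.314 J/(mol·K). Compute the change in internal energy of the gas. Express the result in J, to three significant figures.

Constant volume ⇒ W = 0, so Q = ΔU = nCᵥΔT with Cᵥ = 3R/2 = 12.47 J/(mol·K).
At constant V, T₂/T₁ = P₂/P₁ ⇒ ΔT = T₁(P₂/P₁ − 1) = 297·(603/364 − 1) = 195 K.
ΔU = (2.18)(12.47)(195) = 5302 J.

ΔU ≈ 5300 J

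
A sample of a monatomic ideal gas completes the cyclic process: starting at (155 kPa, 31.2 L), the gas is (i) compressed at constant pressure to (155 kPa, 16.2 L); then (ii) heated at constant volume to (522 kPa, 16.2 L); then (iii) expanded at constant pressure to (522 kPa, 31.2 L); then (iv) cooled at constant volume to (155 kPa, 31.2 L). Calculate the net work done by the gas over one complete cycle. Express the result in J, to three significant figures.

Constant-volume legs do no work.
W(i) = (155)(16.2 − 31.2) = -2325 J; W(iii) = (522)(31.2 − 16.2) = 7830 J.
W_net = -2325 + 7830 = 5505 J (the clockwise enclosed area).

W_net ≈ 5500 J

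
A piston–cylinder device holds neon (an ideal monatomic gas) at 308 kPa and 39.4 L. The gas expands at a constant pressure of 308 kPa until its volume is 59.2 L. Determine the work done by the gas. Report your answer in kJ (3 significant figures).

Isobaric: W = P ΔV.
W = (308 kPa)(59.2 − 39.4 L) = (308)(19.8) = 6098 J.

W ≈ 6.10 kJ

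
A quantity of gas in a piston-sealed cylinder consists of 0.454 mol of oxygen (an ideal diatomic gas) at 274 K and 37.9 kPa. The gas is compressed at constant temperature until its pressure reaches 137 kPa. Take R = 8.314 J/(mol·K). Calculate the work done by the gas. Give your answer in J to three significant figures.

Isothermal process: W = nRT ln(V₂/V₁) = nRT ln(P₁/P₂).
W = (0.454)(8.314)(274) × ln(37.9/137)
  = 1034 × ln(0.2766) = 1034 × -1.285
W_by_gas = -1329 J.

W ≈ -1330 J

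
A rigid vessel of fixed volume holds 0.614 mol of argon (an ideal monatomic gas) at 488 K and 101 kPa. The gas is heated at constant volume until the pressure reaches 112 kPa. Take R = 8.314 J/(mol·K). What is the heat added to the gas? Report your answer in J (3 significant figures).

Constant volume ⇒ W = 0, so Q = ΔU = nCᵥΔT with Cᵥ = 3R/2 = 12.47 J/(mol·K).
At constant V, T₂/T₁ = P₂/P₁ ⇒ ΔT = T₁(P₂/P₁ − 1) = 488·(112/101 − 1) = 53.15 K.
ΔU = (0.614)(12.47)(53.15) = 407 J.

Q ≈ 407 J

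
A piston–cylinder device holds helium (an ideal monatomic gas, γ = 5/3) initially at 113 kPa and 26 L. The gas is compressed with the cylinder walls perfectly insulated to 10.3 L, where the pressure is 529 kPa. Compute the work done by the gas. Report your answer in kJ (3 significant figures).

Adiabatic: W = (P₁V₁ − P₂V₂)/(γ − 1) with γ = 5/3.
P₁V₁ = 2938 J, P₂V₂ = 5449 J.
W = (2938 − 5449) / 0.6667 = -3766 J.

W ≈ -3.77 kJ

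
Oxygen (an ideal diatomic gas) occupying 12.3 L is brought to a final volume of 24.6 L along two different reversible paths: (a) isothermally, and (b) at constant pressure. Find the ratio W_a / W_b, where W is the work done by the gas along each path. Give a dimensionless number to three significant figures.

Path (a) isothermal: W = P₁V₁ ln(V₂/V₁) → W_a/(P₁V₁) = 0.6931.
Path (b) isobaric: W = P₁(V₂ − V₁) → W_b/(P₁V₁) = 1.
W_a / W_b = 0.6931 / 1 = 0.6931.

W_a / W_b ≈ 0.693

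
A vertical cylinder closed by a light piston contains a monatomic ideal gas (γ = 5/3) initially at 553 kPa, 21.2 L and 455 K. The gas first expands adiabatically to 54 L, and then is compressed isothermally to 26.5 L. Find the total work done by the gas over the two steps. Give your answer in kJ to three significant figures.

W_total ≈ 3.68 kJ

Step 1 (adiabatic): W = (P₁V₁ − P₂V₂)/(γ−1) = (11724 − 6286)/0.667 = 8157 J.
After step 1: P = 116.4 kPa, V = 54 L, T = 244 K.
Step 2 (isothermal): W = P₁V₁ ln(V₂/V₁) = (6286) ln(26.5/54) = -4474 J.
W_total = 8157 − 4474 = 3682 J.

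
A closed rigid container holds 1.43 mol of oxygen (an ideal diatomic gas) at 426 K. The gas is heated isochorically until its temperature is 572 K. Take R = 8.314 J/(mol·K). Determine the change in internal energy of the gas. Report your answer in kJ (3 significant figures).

Constant volume ⇒ W = 0, so Q = ΔU = nCᵥΔT with Cᵥ = 5R/2 = 20.79 J/(mol·K).
ΔU = (1.43)(20.79)(572 − 426) = 4339 J.

ΔU ≈ 4.34 kJ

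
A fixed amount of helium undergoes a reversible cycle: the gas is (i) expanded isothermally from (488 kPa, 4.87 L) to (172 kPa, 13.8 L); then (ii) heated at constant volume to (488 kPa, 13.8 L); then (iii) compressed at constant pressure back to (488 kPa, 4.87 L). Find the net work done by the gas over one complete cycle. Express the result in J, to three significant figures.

Leg (i): W = PᵢVᵢ ln(V_f/Vᵢ) = (2377) ln(13.8/4.87) = 2475 J.
Leg (ii): W = 0.
Leg (iii): W = PΔV = (488)(4.87 − 13.8) = -4358 J.
W_net = 2475 − 4358 = -1882 J.

W_net ≈ -1880 J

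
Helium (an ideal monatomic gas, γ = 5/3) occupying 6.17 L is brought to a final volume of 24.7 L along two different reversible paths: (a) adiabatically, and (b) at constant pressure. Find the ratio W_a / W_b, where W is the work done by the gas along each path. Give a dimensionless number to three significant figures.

Path (a) adiabatic: W = P₁V₁(1 − (V₁/V₂)^(γ−1))/(γ−1) → W_a/(P₁V₁) = 0.905.
Path (b) isobaric: W = P₁(V₂ − V₁) → W_b/(P₁V₁) = 3.003.
W_a / W_b = 0.905 / 3.003 = 0.3014.

W_a / W_b ≈ 0.301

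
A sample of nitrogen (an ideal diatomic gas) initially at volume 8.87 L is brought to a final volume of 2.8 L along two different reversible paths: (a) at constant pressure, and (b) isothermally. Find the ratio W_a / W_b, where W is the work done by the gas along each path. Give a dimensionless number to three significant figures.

W_a / W_b ≈ 0.593

Path (a) isobaric: W = P₁(V₂ − V₁) → W_a/(P₁V₁) = -0.6843.
Path (b) isothermal: W = P₁V₁ ln(V₂/V₁) → W_b/(P₁V₁) = -1.153.
W_a / W_b = -0.6843 / -1.153 = 0.5935.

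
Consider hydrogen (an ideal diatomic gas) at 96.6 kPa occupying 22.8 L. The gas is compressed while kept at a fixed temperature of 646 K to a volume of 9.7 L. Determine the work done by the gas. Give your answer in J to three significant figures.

Isothermal: W = nRT ln(V₂/V₁) = P₁V₁ ln(V₂/V₁).
P₁V₁ = (96.6 kPa)(22.8 L) = 2202 J.
W = 2202 × ln(9.7/22.8) = 2202 × -0.8546
W_by_gas = -1882 J.

W ≈ -1880 J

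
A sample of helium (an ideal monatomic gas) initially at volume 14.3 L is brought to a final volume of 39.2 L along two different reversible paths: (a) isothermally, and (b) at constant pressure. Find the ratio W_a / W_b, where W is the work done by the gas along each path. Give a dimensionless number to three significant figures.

W_a / W_b ≈ 0.579

Path (a) isothermal: W = P₁V₁ ln(V₂/V₁) → W_a/(P₁V₁) = 1.008.
Path (b) isobaric: W = P₁(V₂ − V₁) → W_b/(P₁V₁) = 1.741.
W_a / W_b = 1.008 / 1.741 = 0.5791.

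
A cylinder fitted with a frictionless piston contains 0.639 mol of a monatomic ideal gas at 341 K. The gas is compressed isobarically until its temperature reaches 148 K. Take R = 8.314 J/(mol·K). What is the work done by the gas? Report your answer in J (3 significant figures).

W ≈ -1030 J

Isobaric: W = P ΔV = nR ΔT.
W = (0.639)(8.314)(148 − 341) = -1025 J.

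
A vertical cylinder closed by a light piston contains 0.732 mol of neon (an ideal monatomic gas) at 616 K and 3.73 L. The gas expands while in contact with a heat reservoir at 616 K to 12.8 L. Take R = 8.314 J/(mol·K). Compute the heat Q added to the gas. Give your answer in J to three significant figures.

Isothermal ⇒ ΔU = 0, so Q = W = nRT ln(V₂/V₁).
Q = (0.732)(8.314)(616) ln(12.8/3.73) = 3749 × 1.233 = 4623 J.

Q ≈ 4620 J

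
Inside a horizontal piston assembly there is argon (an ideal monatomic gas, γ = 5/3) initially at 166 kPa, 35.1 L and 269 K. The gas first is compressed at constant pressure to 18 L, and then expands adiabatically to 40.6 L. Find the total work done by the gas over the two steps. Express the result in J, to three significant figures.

W_total ≈ -963 J

Step 1 (isobaric): W = PΔV = (166 kPa)(18 − 35.1 L) = -2839 J.
After step 1: P = 166 kPa, V = 18 L, T = 137.9 K.
Step 2 (adiabatic): W = (P₁V₁ − P₂V₂)/(γ−1) = (2988 − 1737)/0.667 = 1876 J.
W_total = -2839 + 1876 = -962.6 J.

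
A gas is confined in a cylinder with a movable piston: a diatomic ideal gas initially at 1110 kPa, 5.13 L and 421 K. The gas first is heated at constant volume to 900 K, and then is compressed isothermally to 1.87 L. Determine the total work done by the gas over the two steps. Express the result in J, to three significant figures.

W_total ≈ -12300 J

Step 1 (isochoric): W = 0 (constant volume).
After step 1: P = 2373 kPa (V unchanged).
Step 2 (isothermal): W = P₁V₁ ln(V₂/V₁) = (12173) ln(1.87/5.13) = -12285 J.
W_total = 0 − 12285 = -12285 J.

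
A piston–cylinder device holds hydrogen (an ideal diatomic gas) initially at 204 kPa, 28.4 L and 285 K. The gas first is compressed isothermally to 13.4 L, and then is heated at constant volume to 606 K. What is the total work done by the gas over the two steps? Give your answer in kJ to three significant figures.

W_total ≈ -4.35 kJ

Step 1 (isothermal): W = P₁V₁ ln(V₂/V₁) = (5794) ln(13.4/28.4) = -4352 J.
Step 2 (isochoric): W = 0 (constant volume).
W_total = -4352 + 0 = -4352 J.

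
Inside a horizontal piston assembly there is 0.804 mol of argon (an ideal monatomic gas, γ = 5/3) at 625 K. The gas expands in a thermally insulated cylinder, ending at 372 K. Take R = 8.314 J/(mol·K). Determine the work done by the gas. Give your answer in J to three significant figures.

Adiabatic ⇒ Q = 0, so W_by = −ΔU = nCᵥ(T₁ − T₂).
Cᵥ = 3R/2 = 12.47 J/(mol·K).
W = (0.804)(12.47)(625 − 372) = 2537 J.

W ≈ 2540 J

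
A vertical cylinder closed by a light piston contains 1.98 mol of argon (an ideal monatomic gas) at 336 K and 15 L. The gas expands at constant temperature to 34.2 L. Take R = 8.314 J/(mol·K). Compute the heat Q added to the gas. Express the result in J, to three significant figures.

Isothermal ⇒ ΔU = 0, so Q = W = nRT ln(V₂/V₁).
Q = (1.98)(8.314)(336) ln(34.2/15) = 5531 × 0.8242 = 4559 J.

Q ≈ 4560 J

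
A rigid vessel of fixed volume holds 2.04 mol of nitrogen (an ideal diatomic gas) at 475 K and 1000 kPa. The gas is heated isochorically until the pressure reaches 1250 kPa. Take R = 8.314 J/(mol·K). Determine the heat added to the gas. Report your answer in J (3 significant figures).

Constant volume ⇒ W = 0, so Q = ΔU = nCᵥΔT with Cᵥ = 5R/2 = 20.79 J/(mol·K).
At constant V, T₂/T₁ = P₂/P₁ ⇒ ΔT = T₁(P₂/P₁ − 1) = 475·(1250/1000 − 1) = 118.8 K.
ΔU = (2.04)(20.79)(118.8) = 5035 J.

Q ≈ 5040 J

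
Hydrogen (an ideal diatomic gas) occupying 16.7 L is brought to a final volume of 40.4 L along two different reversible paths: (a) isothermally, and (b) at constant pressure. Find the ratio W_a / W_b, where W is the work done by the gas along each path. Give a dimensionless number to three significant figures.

Path (a) isothermal: W = P₁V₁ ln(V₂/V₁) → W_a/(P₁V₁) = 0.8834.
Path (b) isobaric: W = P₁(V₂ − V₁) → W_b/(P₁V₁) = 1.419.
W_a / W_b = 0.8834 / 1.419 = 0.6225.

W_a / W_b ≈ 0.622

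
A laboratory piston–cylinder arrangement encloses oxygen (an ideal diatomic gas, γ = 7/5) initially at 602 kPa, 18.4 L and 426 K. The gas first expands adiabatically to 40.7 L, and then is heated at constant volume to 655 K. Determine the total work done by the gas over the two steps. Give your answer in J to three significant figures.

Step 1 (adiabatic): W = (P₁V₁ − P₂V₂)/(γ−1) = (11077 − 8063)/0.4 = 7534 J.
Step 2 (isochoric): W = 0 (constant volume).
W_total = 7534 + 0 = 7534 J.

W_total ≈ 7530 J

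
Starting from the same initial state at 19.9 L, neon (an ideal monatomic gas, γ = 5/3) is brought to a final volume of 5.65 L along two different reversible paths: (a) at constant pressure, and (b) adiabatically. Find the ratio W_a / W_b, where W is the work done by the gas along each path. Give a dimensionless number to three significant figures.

Path (a) isobaric: W = P₁(V₂ − V₁) → W_a/(P₁V₁) = -0.7161.
Path (b) adiabatic: W = P₁V₁(1 − (V₁/V₂)^(γ−1))/(γ−1) → W_b/(P₁V₁) = -1.972.
W_a / W_b = -0.7161 / -1.972 = 0.3631.

W_a / W_b ≈ 0.363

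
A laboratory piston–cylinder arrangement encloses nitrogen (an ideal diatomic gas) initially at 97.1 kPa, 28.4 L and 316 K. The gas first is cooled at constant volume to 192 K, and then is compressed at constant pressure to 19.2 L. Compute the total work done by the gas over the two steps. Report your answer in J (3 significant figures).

W_total ≈ -543 J

Step 1 (isochoric): W = 0 (constant volume).
After step 1: P = 59 kPa (V unchanged).
Step 2 (isobaric): W = PΔV = (59 kPa)(19.2 − 28.4 L) = -542.8 J.
W_total = 0 − 542.8 = -542.8 J.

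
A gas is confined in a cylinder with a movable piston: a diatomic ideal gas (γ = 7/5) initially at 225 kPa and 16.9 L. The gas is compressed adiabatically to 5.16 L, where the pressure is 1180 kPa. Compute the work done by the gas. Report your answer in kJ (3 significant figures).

W ≈ -5.72 kJ

Adiabatic: W = (P₁V₁ − P₂V₂)/(γ − 1) with γ = 7/5.
P₁V₁ = 3802 J, P₂V₂ = 6089 J.
W = (3802 − 6089) / 0.4 = -5716 J.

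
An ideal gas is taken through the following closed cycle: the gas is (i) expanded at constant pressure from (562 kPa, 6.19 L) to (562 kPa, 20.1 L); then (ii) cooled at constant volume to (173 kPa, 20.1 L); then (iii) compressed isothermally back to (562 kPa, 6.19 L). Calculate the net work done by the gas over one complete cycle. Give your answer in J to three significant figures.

Leg (i): W = PΔV = (562)(20.1 − 6.19) = 7817 J.
Leg (ii): W = 0.
Leg (iii): W = PᵢVᵢ ln(V_f/Vᵢ) = (3477) ln(6.19/20.1) = -4096 J.
W_net = 7817 − 4096 = 3722 J.

W_net ≈ 3720 J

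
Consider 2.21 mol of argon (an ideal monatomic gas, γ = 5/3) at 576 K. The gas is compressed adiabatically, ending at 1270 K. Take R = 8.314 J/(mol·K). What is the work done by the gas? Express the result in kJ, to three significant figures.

W ≈ -19.1 kJ

Adiabatic ⇒ Q = 0, so W_by = −ΔU = nCᵥ(T₁ − T₂).
Cᵥ = 3R/2 = 12.47 J/(mol·K).
W = (2.21)(12.47)(576 − 1270) = -19127 J.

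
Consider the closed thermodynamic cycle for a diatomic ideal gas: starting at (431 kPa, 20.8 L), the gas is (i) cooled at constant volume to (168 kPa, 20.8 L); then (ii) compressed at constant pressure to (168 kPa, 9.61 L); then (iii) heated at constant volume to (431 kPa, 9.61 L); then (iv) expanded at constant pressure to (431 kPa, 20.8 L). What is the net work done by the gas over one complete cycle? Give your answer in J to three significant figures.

Constant-volume legs do no work.
W(ii) = (168)(9.61 − 20.8) = -1880 J; W(iv) = (431)(20.8 − 9.61) = 4823 J.
W_net = -1880 + 4823 = 2943 J (the clockwise enclosed area).

W_net ≈ 2940 J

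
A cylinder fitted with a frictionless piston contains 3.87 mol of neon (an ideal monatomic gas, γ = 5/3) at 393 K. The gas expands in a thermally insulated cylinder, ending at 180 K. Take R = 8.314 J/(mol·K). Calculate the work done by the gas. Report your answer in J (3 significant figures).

Adiabatic ⇒ Q = 0, so W_by = −ΔU = nCᵥ(T₁ − T₂).
Cᵥ = 3R/2 = 12.47 J/(mol·K).
W = (3.87)(12.47)(393 − 180) = 10280 J.

W ≈ 10300 J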